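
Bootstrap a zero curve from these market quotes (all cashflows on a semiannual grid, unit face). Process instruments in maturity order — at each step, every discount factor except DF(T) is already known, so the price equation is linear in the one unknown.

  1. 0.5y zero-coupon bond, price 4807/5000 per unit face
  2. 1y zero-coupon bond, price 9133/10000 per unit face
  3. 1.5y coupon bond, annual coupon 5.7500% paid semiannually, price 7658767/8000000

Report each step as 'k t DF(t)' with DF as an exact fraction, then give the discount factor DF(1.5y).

step 1 [0.5y] zero: DF = P = 4807/5000 ≈ 0.961400
step 2 [1y] zero: DF = P = 9133/10000 ≈ 0.913300
step 3 [1.5y] bond c/2=23/800: DF=(7658767/8000000 − 23/800·(0.961400+0.913300))/(1+23/800) = 4391/5000 ≈ 0.878200

1 1/2 4807/5000
2 1 9133/10000
3 3/2 4391/5000
DF(1.5y) = 4391/5000 ≈ 0.878200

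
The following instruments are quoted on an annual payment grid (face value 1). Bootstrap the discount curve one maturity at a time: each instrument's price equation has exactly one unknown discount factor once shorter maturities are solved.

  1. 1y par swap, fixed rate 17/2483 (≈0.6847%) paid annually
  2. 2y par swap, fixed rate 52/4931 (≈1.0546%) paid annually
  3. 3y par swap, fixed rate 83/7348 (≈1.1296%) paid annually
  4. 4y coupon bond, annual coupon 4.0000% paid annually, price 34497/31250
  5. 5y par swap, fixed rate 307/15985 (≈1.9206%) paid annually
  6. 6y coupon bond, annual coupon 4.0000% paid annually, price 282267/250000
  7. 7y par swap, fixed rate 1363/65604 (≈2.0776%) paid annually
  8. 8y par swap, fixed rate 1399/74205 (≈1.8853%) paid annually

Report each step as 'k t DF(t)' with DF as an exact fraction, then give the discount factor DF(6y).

1 1 2483/2500
2 2 612/625
3 3 2417/2500
4 4 2371/2500
5 5 9079/10000
6 6 2253/2500
7 7 8637/10000
8 8 8601/10000
DF(6y) = 2253/2500 ≈ 0.901200

step 1 [1y] swap r/1=17/2483: DF=(1 − 17/2483·(0))/(1+17/2483) = 2483/2500 ≈ 0.993200
step 2 [2y] swap r/1=52/4931: DF=(1 − 52/4931·(0.993200))/(1+52/4931) = 612/625 ≈ 0.979200
step 3 [3y] swap r/1=83/7348: DF=(1 − 83/7348·(0.993200+0.979200))/(1+83/7348) = 2417/2500 ≈ 0.966800
step 4 [4y] bond c/1=1/25: DF=(34497/31250 − 1/25·(0.993200+0.979200+0.966800))/(1+1/25) = 2371/2500 ≈ 0.948400
step 5 [5y] swap r/1=307/15985: DF=(1 − 307/15985·(0.993200+0.979200+0.966800+0.948400))/(1+307/15985) = 9079/10000 ≈ 0.907900
step 6 [6y] bond c/1=1/25: DF=(282267/250000 − 1/25·(0.993200+0.979200+0.966800+0.948400+0.907900))/(1+1/25) = 2253/2500 ≈ 0.901200
step 7 [7y] swap r/1=1363/65604: DF=(1 − 1363/65604·(0.993200+0.979200+0.966800+0.948400+0.907900+0.901200))/(1+1363/65604) = 8637/10000 ≈ 0.863700
step 8 [8y] swap r/1=1399/74205: DF=(1 − 1399/74205·(0.993200+0.979200+0.966800+0.948400+0.907900+0.901200+0.863700))/(1+1399/74205) = 8601/10000 ≈ 0.860100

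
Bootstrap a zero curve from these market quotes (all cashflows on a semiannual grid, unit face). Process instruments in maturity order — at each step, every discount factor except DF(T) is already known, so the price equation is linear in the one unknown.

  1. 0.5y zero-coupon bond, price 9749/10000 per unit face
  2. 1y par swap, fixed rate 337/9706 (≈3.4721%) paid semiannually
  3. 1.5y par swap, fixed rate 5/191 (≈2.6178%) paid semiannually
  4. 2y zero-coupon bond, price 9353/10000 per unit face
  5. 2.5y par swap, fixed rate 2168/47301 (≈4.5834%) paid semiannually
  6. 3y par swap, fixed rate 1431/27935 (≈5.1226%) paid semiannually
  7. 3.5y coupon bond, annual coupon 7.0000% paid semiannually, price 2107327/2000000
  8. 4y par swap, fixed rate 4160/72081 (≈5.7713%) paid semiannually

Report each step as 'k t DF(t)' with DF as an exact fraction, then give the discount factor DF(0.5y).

1 1/2 9749/10000
2 1 9663/10000
3 3/2 481/500
4 2 9353/10000
5 5/2 2229/2500
6 3 8569/10000
7 7/2 8291/10000
8 4 99/125
DF(0.5y) = 9749/10000 ≈ 0.974900

step 1 [0.5y] zero: DF = P = 9749/10000 ≈ 0.974900
step 2 [1y] swap r/2=337/19412: DF=(1 − 337/19412·(0.974900))/(1+337/19412) = 9663/10000 ≈ 0.966300
step 3 [1.5y] swap r/2=5/382: DF=(1 − 5/382·(0.974900+0.966300))/(1+5/382) = 481/500 ≈ 0.962000
step 4 [2y] zero: DF = P = 9353/10000 ≈ 0.935300
step 5 [2.5y] swap r/2=1084/47301: DF=(1 − 1084/47301·(0.974900+0.966300+0.962000+0.935300))/(1+1084/47301) = 2229/2500 ≈ 0.891600
step 6 [3y] swap r/2=1431/55870: DF=(1 − 1431/55870·(0.974900+0.966300+0.962000+0.935300+0.891600))/(1+1431/55870) = 8569/10000 ≈ 0.856900
step 7 [3.5y] bond c/2=7/200: DF=(2107327/2000000 − 7/200·(0.974900+0.966300+0.962000+0.935300+0.891600+0.856900))/(1+7/200) = 8291/10000 ≈ 0.829100
step 8 [4y] swap r/2=2080/72081: DF=(1 − 2080/72081·(0.974900+0.966300+0.962000+0.935300+0.891600+0.856900+0.829100))/(1+2080/72081) = 99/125 ≈ 0.792000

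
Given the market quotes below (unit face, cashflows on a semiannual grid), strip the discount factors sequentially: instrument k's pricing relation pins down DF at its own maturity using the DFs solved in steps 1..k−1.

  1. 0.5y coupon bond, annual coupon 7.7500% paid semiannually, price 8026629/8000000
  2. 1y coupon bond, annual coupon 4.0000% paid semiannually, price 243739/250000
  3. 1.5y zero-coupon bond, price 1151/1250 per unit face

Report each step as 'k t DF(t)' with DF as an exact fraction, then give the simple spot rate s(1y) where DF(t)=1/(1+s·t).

step 1 [0.5y] bond c/2=31/800: DF=(8026629/8000000 − 31/800·(0))/(1+31/800) = 9659/10000 ≈ 0.965900
step 2 [1y] bond c/2=1/50: DF=(243739/250000 − 1/50·(0.965900))/(1+1/50) = 9369/10000 ≈ 0.936900
step 3 [1.5y] zero: DF = P = 1151/1250 ≈ 0.920800

1 1/2 9659/10000
2 1 9369/10000
3 3/2 1151/1250
s(1y) = (1/(9369/10000) − 1)/(1) = 631/9369 ≈ 6.7350%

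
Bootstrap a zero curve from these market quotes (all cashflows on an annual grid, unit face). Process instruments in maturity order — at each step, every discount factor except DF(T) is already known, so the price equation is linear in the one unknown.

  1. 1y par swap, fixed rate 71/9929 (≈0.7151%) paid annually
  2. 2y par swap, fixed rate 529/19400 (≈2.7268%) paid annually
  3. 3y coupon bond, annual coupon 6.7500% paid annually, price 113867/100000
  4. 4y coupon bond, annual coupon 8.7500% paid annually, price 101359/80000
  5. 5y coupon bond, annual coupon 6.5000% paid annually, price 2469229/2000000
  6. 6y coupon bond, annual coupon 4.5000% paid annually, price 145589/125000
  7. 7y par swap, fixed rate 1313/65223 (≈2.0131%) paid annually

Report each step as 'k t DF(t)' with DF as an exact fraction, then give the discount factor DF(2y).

step 1 [1y] swap r/1=71/9929: DF=(1 − 71/9929·(0))/(1+71/9929) = 9929/10000 ≈ 0.992900
step 2 [2y] swap r/1=529/19400: DF=(1 − 529/19400·(0.992900))/(1+529/19400) = 9471/10000 ≈ 0.947100
step 3 [3y] bond c/1=27/400: DF=(113867/100000 − 27/400·(0.992900+0.947100))/(1+27/400) = 118/125 ≈ 0.944000
step 4 [4y] bond c/1=7/80: DF=(101359/80000 − 7/80·(0.992900+0.947100+0.944000))/(1+7/80) = 933/1000 ≈ 0.933000
step 5 [5y] bond c/1=13/200: DF=(2469229/2000000 − 13/200·(0.992900+0.947100+0.944000+0.933000))/(1+13/200) = 9263/10000 ≈ 0.926300
step 6 [6y] bond c/1=9/200: DF=(145589/125000 − 9/200·(0.992900+0.947100+0.944000+0.933000+0.926300))/(1+9/200) = 9103/10000 ≈ 0.910300
step 7 [7y] swap r/1=1313/65223: DF=(1 − 1313/65223·(0.992900+0.947100+0.944000+0.933000+0.926300+0.910300))/(1+1313/65223) = 8687/10000 ≈ 0.868700

1 1 9929/10000
2 2 9471/10000
3 3 118/125
4 4 933/1000
5 5 9263/10000
6 6 9103/10000
7 7 8687/10000
DF(2y) = 9471/10000 ≈ 0.947100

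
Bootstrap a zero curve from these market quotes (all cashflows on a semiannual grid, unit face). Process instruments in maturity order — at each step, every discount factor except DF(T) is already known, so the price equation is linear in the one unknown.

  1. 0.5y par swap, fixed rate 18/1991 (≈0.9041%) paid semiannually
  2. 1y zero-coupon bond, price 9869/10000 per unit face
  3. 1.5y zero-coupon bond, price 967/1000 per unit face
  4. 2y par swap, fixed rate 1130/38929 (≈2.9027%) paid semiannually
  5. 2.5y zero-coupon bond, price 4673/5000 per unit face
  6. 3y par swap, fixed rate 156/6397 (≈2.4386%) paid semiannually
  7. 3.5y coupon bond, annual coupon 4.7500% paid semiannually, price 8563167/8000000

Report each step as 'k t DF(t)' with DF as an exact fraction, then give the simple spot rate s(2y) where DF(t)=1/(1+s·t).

step 1 [0.5y] swap r/2=9/1991: DF=(1 − 9/1991·(0))/(1+9/1991) = 1991/2000 ≈ 0.995500
step 2 [1y] zero: DF = P = 9869/10000 ≈ 0.986900
step 3 [1.5y] zero: DF = P = 967/1000 ≈ 0.967000
step 4 [2y] swap r/2=565/38929: DF=(1 − 565/38929·(0.995500+0.986900+0.967000))/(1+565/38929) = 1887/2000 ≈ 0.943500
step 5 [2.5y] zero: DF = P = 4673/5000 ≈ 0.934600
step 6 [3y] swap r/2=78/6397: DF=(1 − 78/6397·(0.995500+0.986900+0.967000+0.943500+0.934600))/(1+78/6397) = 4649/5000 ≈ 0.929800
step 7 [3.5y] bond c/2=19/800: DF=(8563167/8000000 − 19/800·(0.995500+0.986900+0.967000+0.943500+0.934600+0.929800))/(1+19/800) = 114/125 ≈ 0.912000

1 1/2 1991/2000
2 1 9869/10000
3 3/2 967/1000
4 2 1887/2000
5 5/2 4673/5000
6 3 4649/5000
7 7/2 114/125
s(2y) = (1/(1887/2000) − 1)/(2) = 113/3774 ≈ 2.9942%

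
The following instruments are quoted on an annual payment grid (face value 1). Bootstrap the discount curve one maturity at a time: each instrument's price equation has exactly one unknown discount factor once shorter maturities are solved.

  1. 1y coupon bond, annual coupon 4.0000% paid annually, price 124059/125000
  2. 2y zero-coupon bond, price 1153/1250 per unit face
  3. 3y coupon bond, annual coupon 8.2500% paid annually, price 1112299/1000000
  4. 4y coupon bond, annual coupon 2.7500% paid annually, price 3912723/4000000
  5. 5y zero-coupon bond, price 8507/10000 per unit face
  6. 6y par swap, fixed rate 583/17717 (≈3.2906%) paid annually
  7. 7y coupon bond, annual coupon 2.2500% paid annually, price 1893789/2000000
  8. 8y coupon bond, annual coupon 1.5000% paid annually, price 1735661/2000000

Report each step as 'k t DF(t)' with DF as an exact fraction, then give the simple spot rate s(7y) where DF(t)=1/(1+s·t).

1 1 9543/10000
2 2 1153/1250
3 3 1769/2000
4 4 8781/10000
5 5 8507/10000
6 6 8251/10000
7 7 8091/10000
8 8 1529/2000
s(7y) = (1/(8091/10000) − 1)/(7) = 1909/56637 ≈ 3.3706%

step 1 [1y] bond c/1=1/25: DF=(124059/125000 − 1/25·(0))/(1+1/25) = 9543/10000 ≈ 0.954300
step 2 [2y] zero: DF = P = 1153/1250 ≈ 0.922400
step 3 [3y] bond c/1=33/400: DF=(1112299/1000000 − 33/400·(0.954300+0.922400))/(1+33/400) = 1769/2000 ≈ 0.884500
step 4 [4y] bond c/1=11/400: DF=(3912723/4000000 − 11/400·(0.954300+0.922400+0.884500))/(1+11/400) = 8781/10000 ≈ 0.878100
step 5 [5y] zero: DF = P = 8507/10000 ≈ 0.850700
step 6 [6y] swap r/1=583/17717: DF=(1 − 583/17717·(0.954300+0.922400+0.884500+0.878100+0.850700))/(1+583/17717) = 8251/10000 ≈ 0.825100
step 7 [7y] bond c/1=9/400: DF=(1893789/2000000 − 9/400·(0.954300+0.922400+0.884500+0.878100+0.850700+0.825100))/(1+9/400) = 8091/10000 ≈ 0.809100
step 8 [8y] bond c/1=3/200: DF=(1735661/2000000 − 3/200·(0.954300+0.922400+0.884500+0.878100+0.850700+0.825100+0.809100))/(1+3/200) = 1529/2000 ≈ 0.764500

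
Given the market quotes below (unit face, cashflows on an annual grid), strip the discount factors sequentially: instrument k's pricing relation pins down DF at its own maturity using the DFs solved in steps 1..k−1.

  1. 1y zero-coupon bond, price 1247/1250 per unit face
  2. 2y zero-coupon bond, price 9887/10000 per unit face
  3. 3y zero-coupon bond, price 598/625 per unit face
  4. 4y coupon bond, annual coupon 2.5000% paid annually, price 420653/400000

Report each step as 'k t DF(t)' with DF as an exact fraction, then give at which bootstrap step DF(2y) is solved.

1 1 1247/1250
2 2 9887/10000
3 3 598/625
4 4 4771/5000
DF(2y) is solved at step 2

step 1 [1y] zero: DF = P = 1247/1250 ≈ 0.997600
step 2 [2y] zero: DF = P = 9887/10000 ≈ 0.988700
step 3 [3y] zero: DF = P = 598/625 ≈ 0.956800
step 4 [4y] bond c/1=1/40: DF=(420653/400000 − 1/40·(0.997600+0.988700+0.956800))/(1+1/40) = 4771/5000 ≈ 0.954200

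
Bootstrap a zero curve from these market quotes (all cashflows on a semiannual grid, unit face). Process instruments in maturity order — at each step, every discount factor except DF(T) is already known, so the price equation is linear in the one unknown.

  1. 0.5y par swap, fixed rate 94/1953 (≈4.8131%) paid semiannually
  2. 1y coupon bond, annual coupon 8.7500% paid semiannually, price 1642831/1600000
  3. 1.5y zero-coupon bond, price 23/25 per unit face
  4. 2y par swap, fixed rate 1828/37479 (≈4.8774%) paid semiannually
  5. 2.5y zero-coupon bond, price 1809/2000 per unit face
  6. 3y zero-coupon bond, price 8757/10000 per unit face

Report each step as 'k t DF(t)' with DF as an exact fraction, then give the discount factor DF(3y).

1 1/2 1953/2000
2 1 2357/2500
3 3/2 23/25
4 2 4543/5000
5 5/2 1809/2000
6 3 8757/10000
DF(3y) = 8757/10000 ≈ 0.875700

step 1 [0.5y] swap r/2=47/1953: DF=(1 − 47/1953·(0))/(1+47/1953) = 1953/2000 ≈ 0.976500
step 2 [1y] bond c/2=7/160: DF=(1642831/1600000 − 7/160·(0.976500))/(1+7/160) = 2357/2500 ≈ 0.942800
step 3 [1.5y] zero: DF = P = 23/25 ≈ 0.920000
step 4 [2y] swap r/2=914/37479: DF=(1 − 914/37479·(0.976500+0.942800+0.920000))/(1+914/37479) = 4543/5000 ≈ 0.908600
step 5 [2.5y] zero: DF = P = 1809/2000 ≈ 0.904500
step 6 [3y] zero: DF = P = 8757/10000 ≈ 0.875700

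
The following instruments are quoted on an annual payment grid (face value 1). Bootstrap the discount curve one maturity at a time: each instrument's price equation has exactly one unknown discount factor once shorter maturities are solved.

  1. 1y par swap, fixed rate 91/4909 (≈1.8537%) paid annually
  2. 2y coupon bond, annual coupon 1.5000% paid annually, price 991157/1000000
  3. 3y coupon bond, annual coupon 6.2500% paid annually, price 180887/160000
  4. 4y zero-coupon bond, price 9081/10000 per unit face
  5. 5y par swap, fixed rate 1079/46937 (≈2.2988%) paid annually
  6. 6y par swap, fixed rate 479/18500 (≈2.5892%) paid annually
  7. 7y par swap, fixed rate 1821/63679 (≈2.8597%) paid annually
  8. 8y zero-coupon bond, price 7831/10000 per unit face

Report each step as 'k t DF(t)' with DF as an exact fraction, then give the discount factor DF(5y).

step 1 [1y] swap r/1=91/4909: DF=(1 − 91/4909·(0))/(1+91/4909) = 4909/5000 ≈ 0.981800
step 2 [2y] bond c/1=3/200: DF=(991157/1000000 − 3/200·(0.981800))/(1+3/200) = 481/500 ≈ 0.962000
step 3 [3y] bond c/1=1/16: DF=(180887/160000 − 1/16·(0.981800+0.962000))/(1+1/16) = 9497/10000 ≈ 0.949700
step 4 [4y] zero: DF = P = 9081/10000 ≈ 0.908100
step 5 [5y] swap r/1=1079/46937: DF=(1 − 1079/46937·(0.981800+0.962000+0.949700+0.908100))/(1+1079/46937) = 8921/10000 ≈ 0.892100
step 6 [6y] swap r/1=479/18500: DF=(1 − 479/18500·(0.981800+0.962000+0.949700+0.908100+0.892100))/(1+479/18500) = 8563/10000 ≈ 0.856300
step 7 [7y] swap r/1=1821/63679: DF=(1 − 1821/63679·(0.981800+0.962000+0.949700+0.908100+0.892100+0.856300))/(1+1821/63679) = 8179/10000 ≈ 0.817900
step 8 [8y] zero: DF = P = 7831/10000 ≈ 0.783100

1 1 4909/5000
2 2 481/500
3 3 9497/10000
4 4 9081/10000
5 5 8921/10000
6 6 8563/10000
7 7 8179/10000
8 8 7831/10000
DF(5y) = 8921/10000 ≈ 0.892100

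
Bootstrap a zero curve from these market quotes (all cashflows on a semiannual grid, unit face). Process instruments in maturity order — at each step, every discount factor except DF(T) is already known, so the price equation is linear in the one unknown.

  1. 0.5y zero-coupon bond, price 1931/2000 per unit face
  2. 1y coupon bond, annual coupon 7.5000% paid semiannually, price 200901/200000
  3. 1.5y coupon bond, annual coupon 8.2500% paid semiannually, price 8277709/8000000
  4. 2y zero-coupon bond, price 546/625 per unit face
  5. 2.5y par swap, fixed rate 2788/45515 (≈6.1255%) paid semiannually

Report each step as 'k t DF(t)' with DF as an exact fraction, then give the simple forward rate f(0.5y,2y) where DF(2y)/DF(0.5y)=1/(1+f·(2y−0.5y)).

1 1/2 1931/2000
2 1 9333/10000
3 3/2 1837/2000
4 2 546/625
5 5/2 4303/5000
f(0.5y,2y) = ((1931/2000)/(546/625) − 1)/(3/2) = 919/13104 ≈ 7.0131%

step 1 [0.5y] zero: DF = P = 1931/2000 ≈ 0.965500
step 2 [1y] bond c/2=3/80: DF=(200901/200000 − 3/80·(0.965500))/(1+3/80) = 9333/10000 ≈ 0.933300
step 3 [1.5y] bond c/2=33/800: DF=(8277709/8000000 − 33/800·(0.965500+0.933300))/(1+33/800) = 1837/2000 ≈ 0.918500
step 4 [2y] zero: DF = P = 546/625 ≈ 0.873600
step 5 [2.5y] swap r/2=1394/45515: DF=(1 − 1394/45515·(0.965500+0.933300+0.918500+0.873600))/(1+1394/45515) = 4303/5000 ≈ 0.860600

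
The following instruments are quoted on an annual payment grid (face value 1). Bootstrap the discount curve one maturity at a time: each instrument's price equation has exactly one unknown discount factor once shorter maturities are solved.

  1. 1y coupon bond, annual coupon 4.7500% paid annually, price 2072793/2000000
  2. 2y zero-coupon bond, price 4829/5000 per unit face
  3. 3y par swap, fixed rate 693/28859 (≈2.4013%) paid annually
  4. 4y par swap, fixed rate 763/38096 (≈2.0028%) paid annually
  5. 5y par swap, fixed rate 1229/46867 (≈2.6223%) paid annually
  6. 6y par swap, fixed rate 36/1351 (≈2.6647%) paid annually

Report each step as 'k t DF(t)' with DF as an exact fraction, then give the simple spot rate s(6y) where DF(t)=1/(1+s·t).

1 1 4947/5000
2 2 4829/5000
3 3 9307/10000
4 4 9237/10000
5 5 8771/10000
6 6 2131/2500
s(6y) = (1/(2131/2500) − 1)/(6) = 123/4262 ≈ 2.8860%

step 1 [1y] bond c/1=19/400: DF=(2072793/2000000 − 19/400·(0))/(1+19/400) = 4947/5000 ≈ 0.989400
step 2 [2y] zero: DF = P = 4829/5000 ≈ 0.965800
step 3 [3y] swap r/1=693/28859: DF=(1 − 693/28859·(0.989400+0.965800))/(1+693/28859) = 9307/10000 ≈ 0.930700
step 4 [4y] swap r/1=763/38096: DF=(1 − 763/38096·(0.989400+0.965800+0.930700))/(1+763/38096) = 9237/10000 ≈ 0.923700
step 5 [5y] swap r/1=1229/46867: DF=(1 − 1229/46867·(0.989400+0.965800+0.930700+0.923700))/(1+1229/46867) = 8771/10000 ≈ 0.877100
step 6 [6y] swap r/1=36/1351: DF=(1 − 36/1351·(0.989400+0.965800+0.930700+0.923700+0.877100))/(1+36/1351) = 2131/2500 ≈ 0.852400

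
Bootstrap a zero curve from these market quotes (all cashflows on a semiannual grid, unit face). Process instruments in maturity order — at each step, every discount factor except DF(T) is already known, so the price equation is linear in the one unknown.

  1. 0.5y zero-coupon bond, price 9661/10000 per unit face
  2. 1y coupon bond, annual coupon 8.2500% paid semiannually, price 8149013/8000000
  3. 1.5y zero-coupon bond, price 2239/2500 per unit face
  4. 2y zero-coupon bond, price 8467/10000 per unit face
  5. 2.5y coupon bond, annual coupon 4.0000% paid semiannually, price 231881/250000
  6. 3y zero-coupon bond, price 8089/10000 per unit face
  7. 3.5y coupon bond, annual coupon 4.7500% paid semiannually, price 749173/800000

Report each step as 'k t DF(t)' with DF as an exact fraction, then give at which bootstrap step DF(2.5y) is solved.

1 1/2 9661/10000
2 1 47/50
3 3/2 2239/2500
4 2 8467/10000
5 5/2 4189/5000
6 3 8089/10000
7 7/2 7919/10000
DF(2.5y) is solved at step 5

step 1 [0.5y] zero: DF = P = 9661/10000 ≈ 0.966100
step 2 [1y] bond c/2=33/800: DF=(8149013/8000000 − 33/800·(0.966100))/(1+33/800) = 47/50 ≈ 0.940000
step 3 [1.5y] zero: DF = P = 2239/2500 ≈ 0.895600
step 4 [2y] zero: DF = P = 8467/10000 ≈ 0.846700
step 5 [2.5y] bond c/2=1/50: DF=(231881/250000 − 1/50·(0.966100+0.940000+0.895600+0.846700))/(1+1/50) = 4189/5000 ≈ 0.837800
step 6 [3y] zero: DF = P = 8089/10000 ≈ 0.808900
step 7 [3.5y] bond c/2=19/800: DF=(749173/800000 − 19/800·(0.966100+0.940000+0.895600+0.846700+0.837800+0.808900))/(1+19/800) = 7919/10000 ≈ 0.791900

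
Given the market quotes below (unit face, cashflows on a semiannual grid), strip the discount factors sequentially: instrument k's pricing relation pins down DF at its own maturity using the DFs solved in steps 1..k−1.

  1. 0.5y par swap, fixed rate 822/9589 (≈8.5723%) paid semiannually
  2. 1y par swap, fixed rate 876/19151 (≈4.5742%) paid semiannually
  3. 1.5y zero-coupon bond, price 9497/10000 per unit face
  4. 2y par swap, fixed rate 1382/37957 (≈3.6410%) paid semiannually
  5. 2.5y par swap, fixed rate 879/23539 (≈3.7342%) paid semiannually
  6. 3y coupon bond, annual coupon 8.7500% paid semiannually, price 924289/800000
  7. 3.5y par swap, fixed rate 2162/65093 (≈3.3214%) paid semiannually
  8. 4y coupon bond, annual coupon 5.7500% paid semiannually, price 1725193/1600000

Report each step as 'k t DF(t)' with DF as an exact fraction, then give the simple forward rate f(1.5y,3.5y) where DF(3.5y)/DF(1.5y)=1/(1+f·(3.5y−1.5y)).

1 1/2 9589/10000
2 1 4781/5000
3 3/2 9497/10000
4 2 9309/10000
5 5/2 9121/10000
6 3 1137/1250
7 7/2 8919/10000
8 4 4331/5000
f(1.5y,3.5y) = ((9497/10000)/(8919/10000) − 1)/(2) = 289/8919 ≈ 3.2403%

step 1 [0.5y] swap r/2=411/9589: DF=(1 − 411/9589·(0))/(1+411/9589) = 9589/10000 ≈ 0.958900
step 2 [1y] swap r/2=438/19151: DF=(1 − 438/19151·(0.958900))/(1+438/19151) = 4781/5000 ≈ 0.956200
step 3 [1.5y] zero: DF = P = 9497/10000 ≈ 0.949700
step 4 [2y] swap r/2=691/37957: DF=(1 − 691/37957·(0.958900+0.956200+0.949700))/(1+691/37957) = 9309/10000 ≈ 0.930900
step 5 [2.5y] swap r/2=879/47078: DF=(1 − 879/47078·(0.958900+0.956200+0.949700+0.930900))/(1+879/47078) = 9121/10000 ≈ 0.912100
step 6 [3y] bond c/2=7/160: DF=(924289/800000 − 7/160·(0.958900+0.956200+0.949700+0.930900+0.912100))/(1+7/160) = 1137/1250 ≈ 0.909600
step 7 [3.5y] swap r/2=1081/65093: DF=(1 − 1081/65093·(0.958900+0.956200+0.949700+0.930900+0.912100+0.909600))/(1+1081/65093) = 8919/10000 ≈ 0.891900
step 8 [4y] bond c/2=23/800: DF=(1725193/1600000 − 23/800·(0.958900+0.956200+0.949700+0.930900+0.912100+0.909600+0.891900))/(1+23/800) = 4331/5000 ≈ 0.866200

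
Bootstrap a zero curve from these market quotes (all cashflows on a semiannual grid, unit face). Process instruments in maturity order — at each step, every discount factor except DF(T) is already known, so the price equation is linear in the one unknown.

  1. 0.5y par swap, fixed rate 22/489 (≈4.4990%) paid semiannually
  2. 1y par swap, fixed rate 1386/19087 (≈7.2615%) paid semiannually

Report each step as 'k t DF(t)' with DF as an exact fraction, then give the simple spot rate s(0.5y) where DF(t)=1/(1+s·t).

step 1 [0.5y] swap r/2=11/489: DF=(1 − 11/489·(0))/(1+11/489) = 489/500 ≈ 0.978000
step 2 [1y] swap r/2=693/19087: DF=(1 − 693/19087·(0.978000))/(1+693/19087) = 9307/10000 ≈ 0.930700

1 1/2 489/500
2 1 9307/10000
s(0.5y) = (1/(489/500) − 1)/(1/2) = 22/489 ≈ 4.4990%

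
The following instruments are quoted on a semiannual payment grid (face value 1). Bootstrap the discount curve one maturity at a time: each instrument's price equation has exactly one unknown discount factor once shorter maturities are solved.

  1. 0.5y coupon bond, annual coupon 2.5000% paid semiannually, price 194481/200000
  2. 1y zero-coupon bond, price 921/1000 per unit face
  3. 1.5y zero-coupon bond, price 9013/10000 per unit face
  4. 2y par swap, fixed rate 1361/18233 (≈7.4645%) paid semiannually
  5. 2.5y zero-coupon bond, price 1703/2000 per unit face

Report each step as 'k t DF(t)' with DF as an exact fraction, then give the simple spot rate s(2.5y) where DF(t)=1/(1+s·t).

1 1/2 2401/2500
2 1 921/1000
3 3/2 9013/10000
4 2 8639/10000
5 5/2 1703/2000
s(2.5y) = (1/(1703/2000) − 1)/(5/2) = 594/8515 ≈ 6.9759%

step 1 [0.5y] bond c/2=1/80: DF=(194481/200000 − 1/80·(0))/(1+1/80) = 2401/2500 ≈ 0.960400
step 2 [1y] zero: DF = P = 921/1000 ≈ 0.921000
step 3 [1.5y] zero: DF = P = 9013/10000 ≈ 0.901300
step 4 [2y] swap r/2=1361/36466: DF=(1 − 1361/36466·(0.960400+0.921000+0.901300))/(1+1361/36466) = 8639/10000 ≈ 0.863900
step 5 [2.5y] zero: DF = P = 1703/2000 ≈ 0.851500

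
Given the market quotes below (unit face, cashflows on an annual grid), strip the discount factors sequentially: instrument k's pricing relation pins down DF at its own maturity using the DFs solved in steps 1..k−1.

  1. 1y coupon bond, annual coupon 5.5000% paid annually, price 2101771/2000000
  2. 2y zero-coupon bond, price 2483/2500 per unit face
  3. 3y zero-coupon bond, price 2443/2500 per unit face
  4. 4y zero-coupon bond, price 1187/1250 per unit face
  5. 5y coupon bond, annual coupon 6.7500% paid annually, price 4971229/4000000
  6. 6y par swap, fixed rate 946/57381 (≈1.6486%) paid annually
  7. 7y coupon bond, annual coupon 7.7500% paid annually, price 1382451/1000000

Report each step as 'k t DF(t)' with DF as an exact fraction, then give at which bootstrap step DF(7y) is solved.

step 1 [1y] bond c/1=11/200: DF=(2101771/2000000 − 11/200·(0))/(1+11/200) = 9961/10000 ≈ 0.996100
step 2 [2y] zero: DF = P = 2483/2500 ≈ 0.993200
step 3 [3y] zero: DF = P = 2443/2500 ≈ 0.977200
step 4 [4y] zero: DF = P = 1187/1250 ≈ 0.949600
step 5 [5y] bond c/1=27/400: DF=(4971229/4000000 − 27/400·(0.996100+0.993200+0.977200+0.949600))/(1+27/400) = 4583/5000 ≈ 0.916600
step 6 [6y] swap r/1=946/57381: DF=(1 − 946/57381·(0.996100+0.993200+0.977200+0.949600+0.916600))/(1+946/57381) = 4527/5000 ≈ 0.905400
step 7 [7y] bond c/1=31/400: DF=(1382451/1000000 − 31/400·(0.996100+0.993200+0.977200+0.949600+0.916600+0.905400))/(1+31/400) = 8703/10000 ≈ 0.870300

1 1 9961/10000
2 2 2483/2500
3 3 2443/2500
4 4 1187/1250
5 5 4583/5000
6 6 4527/5000
7 7 8703/10000
DF(7y) is solved at step 7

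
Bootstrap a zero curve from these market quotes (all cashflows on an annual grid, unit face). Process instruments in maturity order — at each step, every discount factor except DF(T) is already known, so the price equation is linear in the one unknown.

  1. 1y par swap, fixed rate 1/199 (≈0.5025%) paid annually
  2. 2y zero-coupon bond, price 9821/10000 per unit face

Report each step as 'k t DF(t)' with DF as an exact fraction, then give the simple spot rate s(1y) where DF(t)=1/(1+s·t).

step 1 [1y] swap r/1=1/199: DF=(1 − 1/199·(0))/(1+1/199) = 199/200 ≈ 0.995000
step 2 [2y] zero: DF = P = 9821/10000 ≈ 0.982100

1 1 199/200
2 2 9821/10000
s(1y) = (1/(199/200) − 1)/(1) = 1/199 ≈ 0.5025%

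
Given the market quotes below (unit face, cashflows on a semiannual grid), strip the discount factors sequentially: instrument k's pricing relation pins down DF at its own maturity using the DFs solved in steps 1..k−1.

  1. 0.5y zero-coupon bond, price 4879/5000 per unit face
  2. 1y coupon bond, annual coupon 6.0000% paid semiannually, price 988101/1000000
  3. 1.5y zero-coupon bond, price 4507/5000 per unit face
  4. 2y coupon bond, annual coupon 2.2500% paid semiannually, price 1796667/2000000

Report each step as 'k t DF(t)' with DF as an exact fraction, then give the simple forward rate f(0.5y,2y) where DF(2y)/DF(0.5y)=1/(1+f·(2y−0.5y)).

step 1 [0.5y] zero: DF = P = 4879/5000 ≈ 0.975800
step 2 [1y] bond c/2=3/100: DF=(988101/1000000 − 3/100·(0.975800))/(1+3/100) = 9309/10000 ≈ 0.930900
step 3 [1.5y] zero: DF = P = 4507/5000 ≈ 0.901400
step 4 [2y] bond c/2=9/800: DF=(1796667/2000000 − 9/800·(0.975800+0.930900+0.901400))/(1+9/800) = 8571/10000 ≈ 0.857100

1 1/2 4879/5000
2 1 9309/10000
3 3/2 4507/5000
4 2 8571/10000
f(0.5y,2y) = ((4879/5000)/(8571/10000) − 1)/(3/2) = 2374/25713 ≈ 9.2327%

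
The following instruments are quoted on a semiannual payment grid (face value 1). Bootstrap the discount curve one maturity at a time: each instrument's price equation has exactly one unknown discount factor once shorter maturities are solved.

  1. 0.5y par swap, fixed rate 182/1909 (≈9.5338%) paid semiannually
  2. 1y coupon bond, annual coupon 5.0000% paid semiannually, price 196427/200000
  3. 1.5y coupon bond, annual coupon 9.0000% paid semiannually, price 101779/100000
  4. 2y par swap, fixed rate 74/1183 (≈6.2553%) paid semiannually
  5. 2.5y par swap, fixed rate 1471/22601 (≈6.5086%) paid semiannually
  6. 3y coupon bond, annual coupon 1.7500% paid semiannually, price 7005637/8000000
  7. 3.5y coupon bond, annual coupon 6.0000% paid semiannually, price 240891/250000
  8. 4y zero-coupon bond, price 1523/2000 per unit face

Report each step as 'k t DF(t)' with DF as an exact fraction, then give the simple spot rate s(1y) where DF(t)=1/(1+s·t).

step 1 [0.5y] swap r/2=91/1909: DF=(1 − 91/1909·(0))/(1+91/1909) = 1909/2000 ≈ 0.954500
step 2 [1y] bond c/2=1/40: DF=(196427/200000 − 1/40·(0.954500))/(1+1/40) = 9349/10000 ≈ 0.934900
step 3 [1.5y] bond c/2=9/200: DF=(101779/100000 − 9/200·(0.954500+0.934900))/(1+9/200) = 4463/5000 ≈ 0.892600
step 4 [2y] swap r/2=37/1183: DF=(1 − 37/1183·(0.954500+0.934900+0.892600))/(1+37/1183) = 8853/10000 ≈ 0.885300
step 5 [2.5y] swap r/2=1471/45202: DF=(1 − 1471/45202·(0.954500+0.934900+0.892600+0.885300))/(1+1471/45202) = 8529/10000 ≈ 0.852900
step 6 [3y] bond c/2=7/800: DF=(7005637/8000000 − 7/800·(0.954500+0.934900+0.892600+0.885300+0.852900))/(1+7/800) = 8289/10000 ≈ 0.828900
step 7 [3.5y] bond c/2=3/100: DF=(240891/250000 − 3/100·(0.954500+0.934900+0.892600+0.885300+0.852900+0.828900))/(1+3/100) = 7797/10000 ≈ 0.779700
step 8 [4y] zero: DF = P = 1523/2000 ≈ 0.761500

1 1/2 1909/2000
2 1 9349/10000
3 3/2 4463/5000
4 2 8853/10000
5 5/2 8529/10000
6 3 8289/10000
7 7/2 7797/10000
8 4 1523/2000
s(1y) = (1/(9349/10000) − 1)/(1) = 651/9349 ≈ 6.9633%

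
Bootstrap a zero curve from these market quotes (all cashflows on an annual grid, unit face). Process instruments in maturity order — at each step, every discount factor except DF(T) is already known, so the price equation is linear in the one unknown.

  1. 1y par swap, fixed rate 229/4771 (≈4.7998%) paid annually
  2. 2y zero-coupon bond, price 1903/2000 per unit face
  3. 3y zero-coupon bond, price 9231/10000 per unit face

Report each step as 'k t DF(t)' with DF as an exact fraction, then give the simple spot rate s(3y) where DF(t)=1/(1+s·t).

step 1 [1y] swap r/1=229/4771: DF=(1 − 229/4771·(0))/(1+229/4771) = 4771/5000 ≈ 0.954200
step 2 [2y] zero: DF = P = 1903/2000 ≈ 0.951500
step 3 [3y] zero: DF = P = 9231/10000 ≈ 0.923100

1 1 4771/5000
2 2 1903/2000
3 3 9231/10000
s(3y) = (1/(9231/10000) − 1)/(3) = 769/27693 ≈ 2.7769%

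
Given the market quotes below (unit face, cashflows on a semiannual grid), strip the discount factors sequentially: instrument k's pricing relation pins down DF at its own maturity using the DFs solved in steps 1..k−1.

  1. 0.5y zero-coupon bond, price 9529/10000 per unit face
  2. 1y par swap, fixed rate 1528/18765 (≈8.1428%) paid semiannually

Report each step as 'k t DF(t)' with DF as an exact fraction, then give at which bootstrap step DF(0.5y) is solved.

step 1 [0.5y] zero: DF = P = 9529/10000 ≈ 0.952900
step 2 [1y] swap r/2=764/18765: DF=(1 − 764/18765·(0.952900))/(1+764/18765) = 2309/2500 ≈ 0.923600

1 1/2 9529/10000
2 1 2309/2500
DF(0.5y) is solved at step 1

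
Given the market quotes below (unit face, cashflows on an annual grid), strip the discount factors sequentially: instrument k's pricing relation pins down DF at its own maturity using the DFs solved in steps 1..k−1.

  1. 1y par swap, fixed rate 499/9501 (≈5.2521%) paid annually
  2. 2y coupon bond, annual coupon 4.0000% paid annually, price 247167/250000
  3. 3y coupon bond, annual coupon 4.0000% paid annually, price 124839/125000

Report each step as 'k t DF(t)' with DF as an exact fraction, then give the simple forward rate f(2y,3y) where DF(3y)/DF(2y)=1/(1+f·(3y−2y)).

step 1 [1y] swap r/1=499/9501: DF=(1 − 499/9501·(0))/(1+499/9501) = 9501/10000 ≈ 0.950100
step 2 [2y] bond c/1=1/25: DF=(247167/250000 − 1/25·(0.950100))/(1+1/25) = 9141/10000 ≈ 0.914100
step 3 [3y] bond c/1=1/25: DF=(124839/125000 − 1/25·(0.950100+0.914100))/(1+1/25) = 4443/5000 ≈ 0.888600

1 1 9501/10000
2 2 9141/10000
3 3 4443/5000
f(2y,3y) = ((9141/10000)/(4443/5000) − 1)/(1) = 85/2962 ≈ 2.8697%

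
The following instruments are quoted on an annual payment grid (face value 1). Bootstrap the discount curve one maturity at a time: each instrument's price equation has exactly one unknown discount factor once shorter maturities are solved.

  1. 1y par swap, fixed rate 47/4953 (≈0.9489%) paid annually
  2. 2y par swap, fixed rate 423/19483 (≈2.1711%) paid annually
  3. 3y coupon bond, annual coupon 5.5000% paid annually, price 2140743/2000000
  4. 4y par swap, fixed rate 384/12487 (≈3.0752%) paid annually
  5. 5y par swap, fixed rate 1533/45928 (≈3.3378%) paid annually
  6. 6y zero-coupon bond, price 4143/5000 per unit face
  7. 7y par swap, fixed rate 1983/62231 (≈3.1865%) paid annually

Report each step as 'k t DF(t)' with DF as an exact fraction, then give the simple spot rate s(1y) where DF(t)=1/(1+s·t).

step 1 [1y] swap r/1=47/4953: DF=(1 − 47/4953·(0))/(1+47/4953) = 4953/5000 ≈ 0.990600
step 2 [2y] swap r/1=423/19483: DF=(1 − 423/19483·(0.990600))/(1+423/19483) = 9577/10000 ≈ 0.957700
step 3 [3y] bond c/1=11/200: DF=(2140743/2000000 − 11/200·(0.990600+0.957700))/(1+11/200) = 913/1000 ≈ 0.913000
step 4 [4y] swap r/1=384/12487: DF=(1 − 384/12487·(0.990600+0.957700+0.913000))/(1+384/12487) = 553/625 ≈ 0.884800
step 5 [5y] swap r/1=1533/45928: DF=(1 − 1533/45928·(0.990600+0.957700+0.913000+0.884800))/(1+1533/45928) = 8467/10000 ≈ 0.846700
step 6 [6y] zero: DF = P = 4143/5000 ≈ 0.828600
step 7 [7y] swap r/1=1983/62231: DF=(1 − 1983/62231·(0.990600+0.957700+0.913000+0.884800+0.846700+0.828600))/(1+1983/62231) = 8017/10000 ≈ 0.801700

1 1 4953/5000
2 2 9577/10000
3 3 913/1000
4 4 553/625
5 5 8467/10000
6 6 4143/5000
7 7 8017/10000
s(1y) = (1/(4953/5000) − 1)/(1) = 47/4953 ≈ 0.9489%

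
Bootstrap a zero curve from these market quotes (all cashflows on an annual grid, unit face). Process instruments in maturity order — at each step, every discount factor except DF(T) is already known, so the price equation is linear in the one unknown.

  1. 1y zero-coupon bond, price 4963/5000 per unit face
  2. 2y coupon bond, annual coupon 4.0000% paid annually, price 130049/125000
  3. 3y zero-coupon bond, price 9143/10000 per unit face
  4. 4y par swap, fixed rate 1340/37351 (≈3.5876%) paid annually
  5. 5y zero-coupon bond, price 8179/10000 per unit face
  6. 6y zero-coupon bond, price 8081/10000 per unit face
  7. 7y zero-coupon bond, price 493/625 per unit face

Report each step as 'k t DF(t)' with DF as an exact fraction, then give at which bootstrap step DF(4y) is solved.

step 1 [1y] zero: DF = P = 4963/5000 ≈ 0.992600
step 2 [2y] bond c/1=1/25: DF=(130049/125000 − 1/25·(0.992600))/(1+1/25) = 4811/5000 ≈ 0.962200
step 3 [3y] zero: DF = P = 9143/10000 ≈ 0.914300
step 4 [4y] swap r/1=1340/37351: DF=(1 − 1340/37351·(0.992600+0.962200+0.914300))/(1+1340/37351) = 433/500 ≈ 0.866000
step 5 [5y] zero: DF = P = 8179/10000 ≈ 0.817900
step 6 [6y] zero: DF = P = 8081/10000 ≈ 0.808100
step 7 [7y] zero: DF = P = 493/625 ≈ 0.788800

1 1 4963/5000
2 2 4811/5000
3 3 9143/10000
4 4 433/500
5 5 8179/10000
6 6 8081/10000
7 7 493/625
DF(4y) is solved at step 4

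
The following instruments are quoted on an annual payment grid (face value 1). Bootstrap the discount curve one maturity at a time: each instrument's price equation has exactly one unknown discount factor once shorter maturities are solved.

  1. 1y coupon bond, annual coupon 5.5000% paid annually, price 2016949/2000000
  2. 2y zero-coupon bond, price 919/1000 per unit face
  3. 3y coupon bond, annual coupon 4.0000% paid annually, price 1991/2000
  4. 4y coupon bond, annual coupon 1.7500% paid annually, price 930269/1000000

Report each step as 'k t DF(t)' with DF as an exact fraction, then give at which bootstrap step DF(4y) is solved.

1 1 9559/10000
2 2 919/1000
3 3 8851/10000
4 4 2167/2500
DF(4y) is solved at step 4

step 1 [1y] bond c/1=11/200: DF=(2016949/2000000 − 11/200·(0))/(1+11/200) = 9559/10000 ≈ 0.955900
step 2 [2y] zero: DF = P = 919/1000 ≈ 0.919000
step 3 [3y] bond c/1=1/25: DF=(1991/2000 − 1/25·(0.955900+0.919000))/(1+1/25) = 8851/10000 ≈ 0.885100
step 4 [4y] bond c/1=7/400: DF=(930269/1000000 − 7/400·(0.955900+0.919000+0.885100))/(1+7/400) = 2167/2500 ≈ 0.866800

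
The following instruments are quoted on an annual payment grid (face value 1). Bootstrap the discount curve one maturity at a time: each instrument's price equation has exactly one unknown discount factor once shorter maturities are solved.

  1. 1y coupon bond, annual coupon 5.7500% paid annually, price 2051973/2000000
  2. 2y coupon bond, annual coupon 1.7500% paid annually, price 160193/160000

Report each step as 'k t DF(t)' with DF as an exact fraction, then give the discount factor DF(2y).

1 1 4851/5000
2 2 9673/10000
DF(2y) = 9673/10000 ≈ 0.967300

step 1 [1y] bond c/1=23/400: DF=(2051973/2000000 − 23/400·(0))/(1+23/400) = 4851/5000 ≈ 0.970200
step 2 [2y] bond c/1=7/400: DF=(160193/160000 − 7/400·(0.970200))/(1+7/400) = 9673/10000 ≈ 0.967300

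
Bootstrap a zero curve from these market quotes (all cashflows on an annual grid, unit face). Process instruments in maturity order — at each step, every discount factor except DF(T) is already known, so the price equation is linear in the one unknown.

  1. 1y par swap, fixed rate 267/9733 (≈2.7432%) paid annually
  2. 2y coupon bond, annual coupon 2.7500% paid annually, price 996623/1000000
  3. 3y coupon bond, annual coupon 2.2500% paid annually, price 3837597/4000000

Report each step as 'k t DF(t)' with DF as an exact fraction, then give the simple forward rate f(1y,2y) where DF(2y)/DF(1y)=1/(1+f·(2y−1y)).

step 1 [1y] swap r/1=267/9733: DF=(1 − 267/9733·(0))/(1+267/9733) = 9733/10000 ≈ 0.973300
step 2 [2y] bond c/1=11/400: DF=(996623/1000000 − 11/400·(0.973300))/(1+11/400) = 9439/10000 ≈ 0.943900
step 3 [3y] bond c/1=9/400: DF=(3837597/4000000 − 9/400·(0.973300+0.943900))/(1+9/400) = 8961/10000 ≈ 0.896100

1 1 9733/10000
2 2 9439/10000
3 3 8961/10000
f(1y,2y) = ((9733/10000)/(9439/10000) − 1)/(1) = 294/9439 ≈ 3.1147%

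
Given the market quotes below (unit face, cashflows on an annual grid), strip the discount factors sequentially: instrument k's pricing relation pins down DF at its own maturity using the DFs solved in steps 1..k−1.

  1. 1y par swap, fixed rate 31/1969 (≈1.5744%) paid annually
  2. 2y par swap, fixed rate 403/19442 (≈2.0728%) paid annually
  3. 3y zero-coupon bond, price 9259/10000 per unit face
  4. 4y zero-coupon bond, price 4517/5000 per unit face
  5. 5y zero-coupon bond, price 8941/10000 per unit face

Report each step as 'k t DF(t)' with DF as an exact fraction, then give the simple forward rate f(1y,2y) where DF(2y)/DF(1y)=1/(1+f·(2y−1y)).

1 1 1969/2000
2 2 9597/10000
3 3 9259/10000
4 4 4517/5000
5 5 8941/10000
f(1y,2y) = ((1969/2000)/(9597/10000) − 1)/(1) = 248/9597 ≈ 2.5841%

step 1 [1y] swap r/1=31/1969: DF=(1 − 31/1969·(0))/(1+31/1969) = 1969/2000 ≈ 0.984500
step 2 [2y] swap r/1=403/19442: DF=(1 − 403/19442·(0.984500))/(1+403/19442) = 9597/10000 ≈ 0.959700
step 3 [3y] zero: DF = P = 9259/10000 ≈ 0.925900
step 4 [4y] zero: DF = P = 4517/5000 ≈ 0.903400
step 5 [5y] zero: DF = P = 8941/10000 ≈ 0.894100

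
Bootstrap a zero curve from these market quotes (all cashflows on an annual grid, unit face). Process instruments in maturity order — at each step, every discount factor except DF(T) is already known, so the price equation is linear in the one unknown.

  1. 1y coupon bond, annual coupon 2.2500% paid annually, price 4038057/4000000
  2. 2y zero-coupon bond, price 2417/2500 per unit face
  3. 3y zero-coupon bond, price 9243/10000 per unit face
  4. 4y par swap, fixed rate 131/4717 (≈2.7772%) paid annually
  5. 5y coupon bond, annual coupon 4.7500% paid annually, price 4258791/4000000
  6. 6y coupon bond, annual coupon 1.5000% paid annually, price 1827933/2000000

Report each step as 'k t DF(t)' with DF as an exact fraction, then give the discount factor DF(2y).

1 1 9873/10000
2 2 2417/2500
3 3 9243/10000
4 4 1119/1250
5 5 8453/10000
6 6 4161/5000
DF(2y) = 2417/2500 ≈ 0.966800

step 1 [1y] bond c/1=9/400: DF=(4038057/4000000 − 9/400·(0))/(1+9/400) = 9873/10000 ≈ 0.987300
step 2 [2y] zero: DF = P = 2417/2500 ≈ 0.966800
step 3 [3y] zero: DF = P = 9243/10000 ≈ 0.924300
step 4 [4y] swap r/1=131/4717: DF=(1 − 131/4717·(0.987300+0.966800+0.924300))/(1+131/4717) = 1119/1250 ≈ 0.895200
step 5 [5y] bond c/1=19/400: DF=(4258791/4000000 − 19/400·(0.987300+0.966800+0.924300+0.895200))/(1+19/400) = 8453/10000 ≈ 0.845300
step 6 [6y] bond c/1=3/200: DF=(1827933/2000000 − 3/200·(0.987300+0.966800+0.924300+0.895200+0.845300))/(1+3/200) = 4161/5000 ≈ 0.832200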